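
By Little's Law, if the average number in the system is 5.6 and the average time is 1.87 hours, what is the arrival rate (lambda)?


lambda = L / W = 5.6 / 1.87 = 2.99 per hour

2.99 per hour


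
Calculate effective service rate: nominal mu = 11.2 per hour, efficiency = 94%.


Effective rate = mu * efficiency = 11.2 * 0.94 = 10.53 per hour

10.53 per hour


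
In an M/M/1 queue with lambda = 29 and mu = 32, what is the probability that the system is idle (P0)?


P0 = 1 - rho = 1 - 29/32 = 0.0938

0.0938


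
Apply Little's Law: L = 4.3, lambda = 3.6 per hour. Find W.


W = L / lambda = 4.3 / 3.6 = 1.1944 hours

1.1944 hours


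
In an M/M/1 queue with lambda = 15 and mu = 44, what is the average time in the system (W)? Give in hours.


W = 1/(mu - lambda) = 1/(44 - 15) = 0.0345 hours

0.0345 hours


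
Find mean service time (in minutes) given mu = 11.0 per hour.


Mean service time = 60/mu = 60/11.0 = 5.45 minutes

5.45 minutes


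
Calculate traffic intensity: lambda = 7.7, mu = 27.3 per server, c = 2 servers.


rho = lambda / (c * mu) = 7.7 / (2 * 27.3) = 0.141

0.141


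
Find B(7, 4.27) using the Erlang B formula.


B(N,A) = (A^N/N!) / sum(A^k/k!, k=0..N) with N=7, A=4.27 = 0.0771

0.0771


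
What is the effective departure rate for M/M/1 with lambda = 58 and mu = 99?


For a stable queue (lambda < mu), throughput = lambda = 58 per hour

58 per hour


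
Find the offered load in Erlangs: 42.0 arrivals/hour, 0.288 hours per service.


Offered load a = lambda * E[S] = 42.0 * 0.288 = 12.1 Erlangs

12.1 Erlangs


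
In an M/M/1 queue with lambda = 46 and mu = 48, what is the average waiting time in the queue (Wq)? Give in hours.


rho = 46/48; Wq = rho/(mu - lambda) = 0.4792 hours

0.4792 hours


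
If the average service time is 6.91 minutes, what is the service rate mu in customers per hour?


mu = 60 / avg_service_time = 60 / 6.91 = 8.68 per hour

8.68 per hour


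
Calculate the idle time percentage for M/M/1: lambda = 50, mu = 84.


Idle fraction = (1 - rho) * 100 = (1 - 50/84) * 100 = 40.5%

40.5%


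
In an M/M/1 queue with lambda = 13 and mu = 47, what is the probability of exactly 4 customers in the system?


rho = 13/47; P(n) = (1-rho)*rho^n = (1-13/47)*(13/47)^4 = 0.0042

0.0042


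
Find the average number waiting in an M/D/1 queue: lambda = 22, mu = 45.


M/D/1: Lq = rho^2 / (2*(1-rho)) where rho = 22/45; Lq = 0.23

0.23


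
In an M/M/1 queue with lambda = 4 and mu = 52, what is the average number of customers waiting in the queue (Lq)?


rho = 4/52; Lq = rho^2/(1-rho) = 0.01

0.01


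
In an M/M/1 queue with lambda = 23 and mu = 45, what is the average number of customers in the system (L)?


rho = 23/45; L = rho/(1-rho) = 1.05

1.05


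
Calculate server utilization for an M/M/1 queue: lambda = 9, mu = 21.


rho = lambda/mu = 9/21 = 0.4286

0.4286


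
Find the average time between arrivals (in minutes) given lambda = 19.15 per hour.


Mean interarrival time = 60/lambda = 60/19.15 = 3.13 minutes

3.13 minutes


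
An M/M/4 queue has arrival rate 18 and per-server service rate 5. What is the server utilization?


rho = lambda/(c*mu) = 18/(4*5) = 0.9

0.9


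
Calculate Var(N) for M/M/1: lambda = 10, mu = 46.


rho = 10/46; Var(N) = rho/(1-rho)^2 = 0.35

0.35


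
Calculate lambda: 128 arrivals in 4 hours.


lambda = total arrivals / time = 128 / 4 = 32.0 per hour

32.0 per hour


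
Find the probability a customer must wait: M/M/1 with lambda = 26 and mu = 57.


P(wait) = rho = lambda/mu = 26/57 = 0.4561

0.4561


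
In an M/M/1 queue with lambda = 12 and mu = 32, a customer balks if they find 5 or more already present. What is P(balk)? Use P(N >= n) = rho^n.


P(N >= 5) = rho^5 = (12/32)^5 = 0.0074

0.0074


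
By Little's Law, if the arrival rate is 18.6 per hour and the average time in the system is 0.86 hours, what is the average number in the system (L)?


L = lambda * W = 18.6 * 0.86 = 16.0

16.0


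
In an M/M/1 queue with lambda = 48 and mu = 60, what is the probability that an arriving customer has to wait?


P(wait) = rho = lambda/mu = 48/60 = 0.8

0.8


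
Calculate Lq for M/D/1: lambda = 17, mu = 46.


M/D/1: Lq = rho^2 / (2*(1-rho)) where rho = 17/46; Lq = 0.11

0.11


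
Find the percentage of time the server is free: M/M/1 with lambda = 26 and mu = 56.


Idle fraction = (1 - rho) * 100 = (1 - 26/56) * 100 = 53.6%

53.6%


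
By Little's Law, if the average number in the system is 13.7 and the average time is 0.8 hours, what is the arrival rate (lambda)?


lambda = L / W = 13.7 / 0.8 = 17.13 per hour

17.13 per hour


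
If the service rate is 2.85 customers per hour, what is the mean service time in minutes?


Mean service time = 60/mu = 60/2.85 = 21.05 minutes

21.05 minutes


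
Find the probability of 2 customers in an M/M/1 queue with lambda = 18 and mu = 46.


rho = 18/46; P(n) = (1-rho)*rho^n = (1-18/46)*(18/46)^2 = 0.0932

0.0932


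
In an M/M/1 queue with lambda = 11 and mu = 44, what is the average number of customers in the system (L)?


rho = 11/44; L = rho/(1-rho) = 0.33

0.33


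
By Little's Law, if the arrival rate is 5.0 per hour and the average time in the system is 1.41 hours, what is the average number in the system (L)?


L = lambda * W = 5.0 * 1.41 = 7.05

7.05


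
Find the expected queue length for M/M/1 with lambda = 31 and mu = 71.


rho = 31/71; Lq = rho^2/(1-rho) = 0.34

0.34


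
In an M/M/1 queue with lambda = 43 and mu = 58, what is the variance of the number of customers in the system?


rho = 43/58; Var(N) = rho/(1-rho)^2 = 11.08

11.08


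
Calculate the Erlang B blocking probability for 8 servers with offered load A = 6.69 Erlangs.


B(N,A) = (A^N/N!) / sum(A^k/k!, k=0..N) with N=8, A=6.69 = 0.161

0.161


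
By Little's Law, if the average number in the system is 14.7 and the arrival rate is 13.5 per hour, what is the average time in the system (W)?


W = L / lambda = 14.7 / 13.5 = 1.0889 hours

1.0889 hours


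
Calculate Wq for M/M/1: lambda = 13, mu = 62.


rho = 13/62; Wq = rho/(mu - lambda) = 0.0043 hours

0.0043 hours


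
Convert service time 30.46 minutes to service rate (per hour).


mu = 60 / avg_service_time = 60 / 30.46 = 1.97 per hour

1.97 per hour


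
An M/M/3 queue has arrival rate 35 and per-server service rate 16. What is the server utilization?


rho = lambda/(c*mu) = 35/(3*16) = 0.7292

0.7292


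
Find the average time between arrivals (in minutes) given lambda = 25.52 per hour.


Mean interarrival time = 60/lambda = 60/25.52 = 2.35 minutes

2.35 minutes


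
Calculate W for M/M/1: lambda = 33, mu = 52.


W = 1/(mu - lambda) = 1/(52 - 33) = 0.0526 hours

0.0526 hours


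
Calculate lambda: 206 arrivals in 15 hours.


lambda = total arrivals / time = 206 / 15 = 13.73 per hour

13.73 per hour


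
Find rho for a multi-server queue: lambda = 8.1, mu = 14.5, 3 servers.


rho = lambda / (c * mu) = 8.1 / (3 * 14.5) = 0.1862

0.1862


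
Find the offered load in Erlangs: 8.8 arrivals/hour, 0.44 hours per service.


Offered load a = lambda * E[S] = 8.8 * 0.44 = 3.87 Erlangs

3.87 Erlangs


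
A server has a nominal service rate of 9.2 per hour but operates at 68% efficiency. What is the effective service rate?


Effective rate = mu * efficiency = 9.2 * 0.68 = 6.26 per hour

6.26 per hour


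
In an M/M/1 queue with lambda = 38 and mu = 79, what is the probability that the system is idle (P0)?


P0 = 1 - rho = 1 - 38/79 = 0.519

0.519


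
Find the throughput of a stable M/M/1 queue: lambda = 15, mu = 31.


For a stable queue (lambda < mu), throughput = lambda = 15 per hour

15 per hour


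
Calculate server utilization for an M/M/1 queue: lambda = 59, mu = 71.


rho = lambda/mu = 59/71 = 0.831

0.831


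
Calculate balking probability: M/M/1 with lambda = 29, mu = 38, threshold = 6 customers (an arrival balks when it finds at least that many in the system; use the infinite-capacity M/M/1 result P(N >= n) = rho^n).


P(N >= 6) = rho^6 = (29/38)^6 = 0.1976

0.1976


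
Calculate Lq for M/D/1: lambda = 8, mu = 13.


M/D/1: Lq = rho^2 / (2*(1-rho)) where rho = 8/13; Lq = 0.49

0.49


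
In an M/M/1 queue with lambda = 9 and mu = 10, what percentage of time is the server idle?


Idle fraction = (1 - rho) * 100 = (1 - 9/10) * 100 = 10.0%

10.0%


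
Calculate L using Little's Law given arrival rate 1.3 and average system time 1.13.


L = lambda * W = 1.3 * 1.13 = 1.47

1.47


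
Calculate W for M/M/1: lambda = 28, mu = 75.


W = 1/(mu - lambda) = 1/(75 - 28) = 0.0213 hours

0.0213 hours


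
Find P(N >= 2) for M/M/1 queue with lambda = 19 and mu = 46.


P(N >= 2) = rho^2 = (19/46)^2 = 0.1706

0.1706


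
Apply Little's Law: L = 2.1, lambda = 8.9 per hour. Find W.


W = L / lambda = 2.1 / 8.9 = 0.236 hours

0.236 hours


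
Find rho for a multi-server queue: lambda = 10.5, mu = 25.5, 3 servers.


rho = lambda / (c * mu) = 10.5 / (3 * 25.5) = 0.1373

0.1373


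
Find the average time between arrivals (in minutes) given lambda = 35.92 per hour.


Mean interarrival time = 60/lambda = 60/35.92 = 1.67 minutes

1.67 minutes


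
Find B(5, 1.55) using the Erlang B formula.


B(N,A) = (A^N/N!) / sum(A^k/k!, k=0..N) with N=5, A=1.55 = 0.0159

0.0159


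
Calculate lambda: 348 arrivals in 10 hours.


lambda = total arrivals / time = 348 / 10 = 34.8 per hour

34.8 per hour


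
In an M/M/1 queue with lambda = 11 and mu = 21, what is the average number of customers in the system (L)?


rho = 11/21; L = rho/(1-rho) = 1.1

1.1


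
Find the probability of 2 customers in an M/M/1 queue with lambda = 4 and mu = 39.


rho = 4/39; P(n) = (1-rho)*rho^n = (1-4/39)*(4/39)^2 = 0.0094

0.0094


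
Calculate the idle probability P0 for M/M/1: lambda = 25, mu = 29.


P0 = 1 - rho = 1 - 25/29 = 0.1379

0.1379


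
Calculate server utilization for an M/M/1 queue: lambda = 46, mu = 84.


rho = lambda/mu = 46/84 = 0.5476

0.5476


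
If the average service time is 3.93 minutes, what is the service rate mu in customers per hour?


mu = 60 / avg_service_time = 60 / 3.93 = 15.27 per hour

15.27 per hour


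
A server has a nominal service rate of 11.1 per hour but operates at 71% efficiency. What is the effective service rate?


Effective rate = mu * efficiency = 11.1 * 0.71 = 7.88 per hour

7.88 per hour


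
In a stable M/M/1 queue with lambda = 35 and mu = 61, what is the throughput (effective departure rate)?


For a stable queue (lambda < mu), throughput = lambda = 35 per hour

35 per hour


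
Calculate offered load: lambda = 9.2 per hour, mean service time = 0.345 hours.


Offered load a = lambda * E[S] = 9.2 * 0.345 = 3.17 Erlangs

3.17 Erlangs


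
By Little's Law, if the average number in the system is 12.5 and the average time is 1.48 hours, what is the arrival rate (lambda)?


lambda = L / W = 12.5 / 1.48 = 8.45 per hour

8.45 per hour


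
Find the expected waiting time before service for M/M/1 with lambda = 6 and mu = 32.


rho = 6/32; Wq = rho/(mu - lambda) = 0.0072 hours

0.0072 hours


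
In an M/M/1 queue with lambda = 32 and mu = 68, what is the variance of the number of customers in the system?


rho = 32/68; Var(N) = rho/(1-rho)^2 = 1.68

1.68


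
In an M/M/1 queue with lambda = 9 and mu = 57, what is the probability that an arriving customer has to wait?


P(wait) = rho = lambda/mu = 9/57 = 0.1579

0.1579


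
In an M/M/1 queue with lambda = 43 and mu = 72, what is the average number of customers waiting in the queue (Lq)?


rho = 43/72; Lq = rho^2/(1-rho) = 0.89

0.89


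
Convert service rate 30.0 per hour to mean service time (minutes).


Mean service time = 60/mu = 60/30.0 = 2.0 minutes

2.0 minutes


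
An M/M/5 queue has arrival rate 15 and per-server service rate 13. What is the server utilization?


rho = lambda/(c*mu) = 15/(5*13) = 0.2308

0.2308


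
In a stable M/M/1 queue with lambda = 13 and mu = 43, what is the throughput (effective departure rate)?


For a stable queue (lambda < mu), throughput = lambda = 13 per hour

13 per hour


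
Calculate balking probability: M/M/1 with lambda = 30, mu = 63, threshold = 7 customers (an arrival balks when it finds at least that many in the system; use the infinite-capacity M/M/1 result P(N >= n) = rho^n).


P(N >= 7) = rho^7 = (30/63)^7 = 0.0056

0.0056


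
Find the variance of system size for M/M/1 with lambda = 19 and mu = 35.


rho = 19/35; Var(N) = rho/(1-rho)^2 = 2.6

2.6


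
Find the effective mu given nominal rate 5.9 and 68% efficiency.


Effective rate = mu * efficiency = 5.9 * 0.68 = 4.01 per hour

4.01 per hour


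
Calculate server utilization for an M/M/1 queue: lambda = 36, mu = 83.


rho = lambda/mu = 36/83 = 0.4337

0.4337


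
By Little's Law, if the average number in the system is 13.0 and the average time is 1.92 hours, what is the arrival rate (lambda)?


lambda = L / W = 13.0 / 1.92 = 6.77 per hour

6.77 per hour


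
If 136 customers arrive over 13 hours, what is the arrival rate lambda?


lambda = total arrivals / time = 136 / 13 = 10.46 per hour

10.46 per hour


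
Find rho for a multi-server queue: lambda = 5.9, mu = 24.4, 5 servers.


rho = lambda / (c * mu) = 5.9 / (5 * 24.4) = 0.0484

0.0484


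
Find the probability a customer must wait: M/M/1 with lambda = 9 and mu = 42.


P(wait) = rho = lambda/mu = 9/42 = 0.2143

0.2143


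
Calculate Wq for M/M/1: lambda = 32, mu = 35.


rho = 32/35; Wq = rho/(mu - lambda) = 0.3048 hours

0.3048 hours


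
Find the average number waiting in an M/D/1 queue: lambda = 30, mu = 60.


M/D/1: Lq = rho^2 / (2*(1-rho)) where rho = 30/60; Lq = 0.25

0.25


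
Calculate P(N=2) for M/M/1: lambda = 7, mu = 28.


rho = 7/28; P(n) = (1-rho)*rho^n = (1-7/28)*(7/28)^2 = 0.0469

0.0469


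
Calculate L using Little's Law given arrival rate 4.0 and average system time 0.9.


L = lambda * W = 4.0 * 0.9 = 3.6

3.6


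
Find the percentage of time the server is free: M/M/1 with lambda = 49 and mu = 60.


Idle fraction = (1 - rho) * 100 = (1 - 49/60) * 100 = 18.3%

18.3%


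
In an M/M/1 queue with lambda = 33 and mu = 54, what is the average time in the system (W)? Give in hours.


W = 1/(mu - lambda) = 1/(54 - 33) = 0.0476 hours

0.0476 hours


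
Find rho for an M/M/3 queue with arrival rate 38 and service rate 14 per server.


rho = lambda/(c*mu) = 38/(3*14) = 0.9048

0.9048


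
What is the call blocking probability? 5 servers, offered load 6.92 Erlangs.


B(N,A) = (A^N/N!) / sum(A^k/k!, k=0..N) with N=5, A=6.92 = 0.42

0.42


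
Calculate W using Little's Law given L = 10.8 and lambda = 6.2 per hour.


W = L / lambda = 10.8 / 6.2 = 1.7419 hours

1.7419 hours


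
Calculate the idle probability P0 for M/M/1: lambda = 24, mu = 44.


P0 = 1 - rho = 1 - 24/44 = 0.4545

0.4545


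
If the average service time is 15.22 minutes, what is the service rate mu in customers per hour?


mu = 60 / avg_service_time = 60 / 15.22 = 3.94 per hour

3.94 per hour


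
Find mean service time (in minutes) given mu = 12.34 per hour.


Mean service time = 60/mu = 60/12.34 = 4.86 minutes

4.86 minutes


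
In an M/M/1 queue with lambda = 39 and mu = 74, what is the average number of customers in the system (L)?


rho = 39/74; L = rho/(1-rho) = 1.11

1.11


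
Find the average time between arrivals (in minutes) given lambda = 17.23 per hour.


Mean interarrival time = 60/lambda = 60/17.23 = 3.48 minutes

3.48 minutes


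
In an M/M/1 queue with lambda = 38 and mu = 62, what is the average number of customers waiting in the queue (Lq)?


rho = 38/62; Lq = rho^2/(1-rho) = 0.97

0.97


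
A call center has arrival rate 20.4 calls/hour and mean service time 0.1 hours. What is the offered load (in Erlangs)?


Offered load a = lambda * E[S] = 20.4 * 0.1 = 2.04 Erlangs

2.04 Erlangs


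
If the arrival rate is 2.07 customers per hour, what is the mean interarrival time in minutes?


Mean interarrival time = 60/lambda = 60/2.07 = 28.99 minutes

28.99 minutes


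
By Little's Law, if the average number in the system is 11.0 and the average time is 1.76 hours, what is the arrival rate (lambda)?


lambda = L / W = 11.0 / 1.76 = 6.25 per hour

6.25 per hour


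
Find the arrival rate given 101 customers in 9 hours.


lambda = total arrivals / time = 101 / 9 = 11.22 per hour

11.22 per hour


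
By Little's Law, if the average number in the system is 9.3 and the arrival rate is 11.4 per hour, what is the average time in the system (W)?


W = L / lambda = 9.3 / 11.4 = 0.8158 hours

0.8158 hours


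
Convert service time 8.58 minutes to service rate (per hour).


mu = 60 / avg_service_time = 60 / 8.58 = 6.99 per hour

6.99 per hour


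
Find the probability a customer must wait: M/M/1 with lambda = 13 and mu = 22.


P(wait) = rho = lambda/mu = 13/22 = 0.5909

0.5909


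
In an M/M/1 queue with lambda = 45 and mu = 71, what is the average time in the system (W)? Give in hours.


W = 1/(mu - lambda) = 1/(71 - 45) = 0.0385 hours

0.0385 hours


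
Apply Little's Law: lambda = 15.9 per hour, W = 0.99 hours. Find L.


L = lambda * W = 15.9 * 0.99 = 15.74

15.74


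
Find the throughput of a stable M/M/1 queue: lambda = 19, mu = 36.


For a stable queue (lambda < mu), throughput = lambda = 19 per hour

19 per hour


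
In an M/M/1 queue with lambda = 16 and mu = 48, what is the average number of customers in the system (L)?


rho = 16/48; L = rho/(1-rho) = 0.5

0.5


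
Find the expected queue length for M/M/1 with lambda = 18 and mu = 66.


rho = 18/66; Lq = rho^2/(1-rho) = 0.1

0.1


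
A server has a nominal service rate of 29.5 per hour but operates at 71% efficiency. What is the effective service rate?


Effective rate = mu * efficiency = 29.5 * 0.71 = 20.95 per hour

20.95 per hour


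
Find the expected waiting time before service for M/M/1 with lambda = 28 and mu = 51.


rho = 28/51; Wq = rho/(mu - lambda) = 0.0239 hours

0.0239 hours


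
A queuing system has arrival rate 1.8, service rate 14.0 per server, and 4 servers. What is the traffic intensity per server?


rho = lambda / (c * mu) = 1.8 / (4 * 14.0) = 0.0321

0.0321


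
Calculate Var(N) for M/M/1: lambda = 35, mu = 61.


rho = 35/61; Var(N) = rho/(1-rho)^2 = 3.16

3.16


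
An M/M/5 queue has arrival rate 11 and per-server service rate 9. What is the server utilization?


rho = lambda/(c*mu) = 11/(5*9) = 0.2444

0.2444


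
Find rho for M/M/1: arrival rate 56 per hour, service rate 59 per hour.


rho = lambda/mu = 56/59 = 0.9492

0.9492


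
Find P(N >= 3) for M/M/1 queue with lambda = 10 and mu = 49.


P(N >= 3) = rho^3 = (10/49)^3 = 0.0085

0.0085


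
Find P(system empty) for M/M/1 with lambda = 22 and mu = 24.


P0 = 1 - rho = 1 - 22/24 = 0.0833

0.0833


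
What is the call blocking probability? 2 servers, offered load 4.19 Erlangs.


B(N,A) = (A^N/N!) / sum(A^k/k!, k=0..N) with N=2, A=4.19 = 0.6284

0.6284


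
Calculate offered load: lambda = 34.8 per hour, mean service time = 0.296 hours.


Offered load a = lambda * E[S] = 34.8 * 0.296 = 10.3 Erlangs

10.3 Erlangs


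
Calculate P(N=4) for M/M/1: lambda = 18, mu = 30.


rho = 18/30; P(n) = (1-rho)*rho^n = (1-18/30)*(18/30)^4 = 0.0518

0.0518


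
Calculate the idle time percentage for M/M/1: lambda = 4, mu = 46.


Idle fraction = (1 - rho) * 100 = (1 - 4/46) * 100 = 91.3%

91.3%


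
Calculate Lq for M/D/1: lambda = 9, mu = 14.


M/D/1: Lq = rho^2 / (2*(1-rho)) where rho = 9/14; Lq = 0.58

0.58


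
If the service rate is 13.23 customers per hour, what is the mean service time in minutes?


Mean service time = 60/mu = 60/13.23 = 4.54 minutes

4.54 minutes


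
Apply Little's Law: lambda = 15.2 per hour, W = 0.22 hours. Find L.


L = lambda * W = 15.2 * 0.22 = 3.34

3.34


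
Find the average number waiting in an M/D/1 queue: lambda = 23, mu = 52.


M/D/1: Lq = rho^2 / (2*(1-rho)) where rho = 23/52; Lq = 0.18

0.18


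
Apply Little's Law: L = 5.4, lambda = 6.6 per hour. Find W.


W = L / lambda = 5.4 / 6.6 = 0.8182 hours

0.8182 hours


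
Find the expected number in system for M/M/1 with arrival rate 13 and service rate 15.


rho = 13/15; L = rho/(1-rho) = 6.5

6.5


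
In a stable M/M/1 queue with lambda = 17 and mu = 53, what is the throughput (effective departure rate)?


For a stable queue (lambda < mu), throughput = lambda = 17 per hour

17 per hour


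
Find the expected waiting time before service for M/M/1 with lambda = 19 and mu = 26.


rho = 19/26; Wq = rho/(mu - lambda) = 0.1044 hours

0.1044 hours


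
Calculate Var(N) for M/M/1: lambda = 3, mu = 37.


rho = 3/37; Var(N) = rho/(1-rho)^2 = 0.1

0.1


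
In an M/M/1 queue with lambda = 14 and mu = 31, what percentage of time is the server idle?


Idle fraction = (1 - rho) * 100 = (1 - 14/31) * 100 = 54.8%

54.8%


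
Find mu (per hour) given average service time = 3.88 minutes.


mu = 60 / avg_service_time = 60 / 3.88 = 15.46 per hour

15.46 per hour


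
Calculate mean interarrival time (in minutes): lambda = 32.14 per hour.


Mean interarrival time = 60/lambda = 60/32.14 = 1.87 minutes

1.87 minutes


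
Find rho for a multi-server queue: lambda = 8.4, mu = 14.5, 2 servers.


rho = lambda / (c * mu) = 8.4 / (2 * 14.5) = 0.2897

0.2897


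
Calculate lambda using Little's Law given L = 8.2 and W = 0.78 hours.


lambda = L / W = 8.2 / 0.78 = 10.51 per hour

10.51 per hour


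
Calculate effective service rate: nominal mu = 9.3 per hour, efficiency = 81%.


Effective rate = mu * efficiency = 9.3 * 0.81 = 7.53 per hour

7.53 per hour


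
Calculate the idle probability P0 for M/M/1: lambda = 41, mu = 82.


P0 = 1 - rho = 1 - 41/82 = 0.5

0.5


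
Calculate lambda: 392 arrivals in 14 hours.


lambda = total arrivals / time = 392 / 14 = 28.0 per hour

28.0 per hour


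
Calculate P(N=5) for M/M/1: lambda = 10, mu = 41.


rho = 10/41; P(n) = (1-rho)*rho^n = (1-10/41)*(10/41)^5 = 0.0007

0.0007


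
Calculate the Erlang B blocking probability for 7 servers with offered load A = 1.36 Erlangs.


B(N,A) = (A^N/N!) / sum(A^k/k!, k=0..N) with N=7, A=1.36 = 0.0004

0.0004


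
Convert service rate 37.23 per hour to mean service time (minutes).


Mean service time = 60/mu = 60/37.23 = 1.61 minutes

1.61 minutes


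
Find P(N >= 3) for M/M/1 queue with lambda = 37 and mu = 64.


P(N >= 3) = rho^3 = (37/64)^3 = 0.1932

0.1932


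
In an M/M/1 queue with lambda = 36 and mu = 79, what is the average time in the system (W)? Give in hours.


W = 1/(mu - lambda) = 1/(79 - 36) = 0.0233 hours

0.0233 hours


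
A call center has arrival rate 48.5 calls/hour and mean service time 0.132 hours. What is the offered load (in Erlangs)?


Offered load a = lambda * E[S] = 48.5 * 0.132 = 6.4 Erlangs

6.4 Erlangs


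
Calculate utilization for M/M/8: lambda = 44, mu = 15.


rho = lambda/(c*mu) = 44/(8*15) = 0.3667

0.3667


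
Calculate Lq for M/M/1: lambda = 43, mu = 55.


rho = 43/55; Lq = rho^2/(1-rho) = 2.8

2.8


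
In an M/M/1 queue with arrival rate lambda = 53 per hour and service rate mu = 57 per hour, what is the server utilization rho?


rho = lambda/mu = 53/57 = 0.9298

0.9298


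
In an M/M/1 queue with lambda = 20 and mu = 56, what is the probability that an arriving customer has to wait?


P(wait) = rho = lambda/mu = 20/56 = 0.3571

0.3571


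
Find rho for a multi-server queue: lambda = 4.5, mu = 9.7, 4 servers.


rho = lambda / (c * mu) = 4.5 / (4 * 9.7) = 0.116

0.116


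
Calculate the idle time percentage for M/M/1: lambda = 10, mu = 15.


Idle fraction = (1 - rho) * 100 = (1 - 10/15) * 100 = 33.3%

33.3%


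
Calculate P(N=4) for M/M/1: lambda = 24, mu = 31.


rho = 24/31; P(n) = (1-rho)*rho^n = (1-24/31)*(24/31)^4 = 0.0811

0.0811


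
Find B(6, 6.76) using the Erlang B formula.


B(N,A) = (A^N/N!) / sum(A^k/k!, k=0..N) with N=6, A=6.76 = 0.3161

0.3161


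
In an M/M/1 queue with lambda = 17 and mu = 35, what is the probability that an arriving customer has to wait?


P(wait) = rho = lambda/mu = 17/35 = 0.4857

0.4857


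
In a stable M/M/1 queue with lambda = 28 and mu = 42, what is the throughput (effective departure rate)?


For a stable queue (lambda < mu), throughput = lambda = 28 per hour

28 per hour


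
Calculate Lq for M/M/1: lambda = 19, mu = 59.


rho = 19/59; Lq = rho^2/(1-rho) = 0.15

0.15


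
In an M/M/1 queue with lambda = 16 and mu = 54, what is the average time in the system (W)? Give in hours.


W = 1/(mu - lambda) = 1/(54 - 16) = 0.0263 hours

0.0263 hours


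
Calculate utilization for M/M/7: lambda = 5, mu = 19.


rho = lambda/(c*mu) = 5/(7*19) = 0.0376

0.0376


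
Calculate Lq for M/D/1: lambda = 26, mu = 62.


M/D/1: Lq = rho^2 / (2*(1-rho)) where rho = 26/62; Lq = 0.15

0.15


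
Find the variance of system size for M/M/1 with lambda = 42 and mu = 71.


rho = 42/71; Var(N) = rho/(1-rho)^2 = 3.55

3.55


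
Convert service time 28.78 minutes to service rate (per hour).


mu = 60 / avg_service_time = 60 / 28.78 = 2.08 per hour

2.08 per hour


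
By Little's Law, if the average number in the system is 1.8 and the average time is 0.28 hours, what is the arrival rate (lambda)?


lambda = L / W = 1.8 / 0.28 = 6.43 per hour

6.43 per hour


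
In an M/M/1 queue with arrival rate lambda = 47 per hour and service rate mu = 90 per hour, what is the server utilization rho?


rho = lambda/mu = 47/90 = 0.5222

0.5222


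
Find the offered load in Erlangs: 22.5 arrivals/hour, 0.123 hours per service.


Offered load a = lambda * E[S] = 22.5 * 0.123 = 2.77 Erlangs

2.77 Erlangs


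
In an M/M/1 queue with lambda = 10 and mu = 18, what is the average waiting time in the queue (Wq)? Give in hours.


rho = 10/18; Wq = rho/(mu - lambda) = 0.0694 hours

0.0694 hours


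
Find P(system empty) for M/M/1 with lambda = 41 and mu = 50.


P0 = 1 - rho = 1 - 41/50 = 0.18

0.18


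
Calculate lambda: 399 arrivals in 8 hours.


lambda = total arrivals / time = 399 / 8 = 49.88 per hour

49.88 per hour


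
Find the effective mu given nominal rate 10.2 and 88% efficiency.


Effective rate = mu * efficiency = 10.2 * 0.88 = 8.98 per hour

8.98 per hour


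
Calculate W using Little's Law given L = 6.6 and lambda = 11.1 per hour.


W = L / lambda = 6.6 / 11.1 = 0.5946 hours

0.5946 hours


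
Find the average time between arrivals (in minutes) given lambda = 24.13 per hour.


Mean interarrival time = 60/lambda = 60/24.13 = 2.49 minutes

2.49 minutes


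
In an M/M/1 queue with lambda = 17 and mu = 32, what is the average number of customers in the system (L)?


rho = 17/32; L = rho/(1-rho) = 1.13

1.13


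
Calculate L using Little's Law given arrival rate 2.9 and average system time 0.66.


L = lambda * W = 2.9 * 0.66 = 1.91

1.91


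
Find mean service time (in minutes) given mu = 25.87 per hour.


Mean service time = 60/mu = 60/25.87 = 2.32 minutes

2.32 minutes


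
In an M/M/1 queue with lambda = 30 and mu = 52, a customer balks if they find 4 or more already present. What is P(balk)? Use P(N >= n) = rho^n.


P(N >= 4) = rho^4 = (30/52)^4 = 0.1108

0.1108


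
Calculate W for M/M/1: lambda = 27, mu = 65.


W = 1/(mu - lambda) = 1/(65 - 27) = 0.0263 hours

0.0263 hours


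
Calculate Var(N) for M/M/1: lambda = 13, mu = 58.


rho = 13/58; Var(N) = rho/(1-rho)^2 = 0.37

0.37


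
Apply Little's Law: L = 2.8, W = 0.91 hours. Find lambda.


lambda = L / W = 2.8 / 0.91 = 3.08 per hour

3.08 per hour


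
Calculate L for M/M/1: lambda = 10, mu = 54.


rho = 10/54; L = rho/(1-rho) = 0.23

0.23


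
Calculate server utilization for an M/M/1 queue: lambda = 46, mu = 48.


rho = lambda/mu = 46/48 = 0.9583

0.9583


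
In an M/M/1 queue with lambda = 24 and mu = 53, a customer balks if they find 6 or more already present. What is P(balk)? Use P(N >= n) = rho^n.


P(N >= 6) = rho^6 = (24/53)^6 = 0.0086

0.0086


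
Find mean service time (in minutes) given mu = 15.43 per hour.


Mean service time = 60/mu = 60/15.43 = 3.89 minutes

3.89 minutes


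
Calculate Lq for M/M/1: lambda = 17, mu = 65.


rho = 17/65; Lq = rho^2/(1-rho) = 0.09

0.09


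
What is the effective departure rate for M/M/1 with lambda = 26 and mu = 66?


For a stable queue (lambda < mu), throughput = lambda = 26 per hour

26 per hour


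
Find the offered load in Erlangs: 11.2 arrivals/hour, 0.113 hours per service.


Offered load a = lambda * E[S] = 11.2 * 0.113 = 1.27 Erlangs

1.27 Erlangs


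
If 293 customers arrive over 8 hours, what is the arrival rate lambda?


lambda = total arrivals / time = 293 / 8 = 36.63 per hour

36.63 per hour


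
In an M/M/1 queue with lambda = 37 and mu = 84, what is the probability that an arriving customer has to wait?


P(wait) = rho = lambda/mu = 37/84 = 0.4405

0.4405


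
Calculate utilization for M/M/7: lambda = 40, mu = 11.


rho = lambda/(c*mu) = 40/(7*11) = 0.5195

0.5195


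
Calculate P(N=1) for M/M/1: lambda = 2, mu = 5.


rho = 2/5; P(n) = (1-rho)*rho^n = (1-2/5)*(2/5)^1 = 0.24

0.24


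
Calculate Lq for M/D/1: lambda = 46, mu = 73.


M/D/1: Lq = rho^2 / (2*(1-rho)) where rho = 46/73; Lq = 0.54

0.54


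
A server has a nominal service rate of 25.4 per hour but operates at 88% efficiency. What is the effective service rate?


Effective rate = mu * efficiency = 25.4 * 0.88 = 22.35 per hour

22.35 per hour


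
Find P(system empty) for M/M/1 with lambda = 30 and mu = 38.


P0 = 1 - rho = 1 - 30/38 = 0.2105

0.2105


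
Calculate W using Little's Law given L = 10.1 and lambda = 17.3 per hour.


W = L / lambda = 10.1 / 17.3 = 0.5838 hours

0.5838 hours


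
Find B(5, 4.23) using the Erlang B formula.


B(N,A) = (A^N/N!) / sum(A^k/k!, k=0..N) with N=5, A=4.23 = 0.2195

0.2195


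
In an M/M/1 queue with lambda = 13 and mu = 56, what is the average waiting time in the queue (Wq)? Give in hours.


rho = 13/56; Wq = rho/(mu - lambda) = 0.0054 hours

0.0054 hours


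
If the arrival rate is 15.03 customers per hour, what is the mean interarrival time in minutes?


Mean interarrival time = 60/lambda = 60/15.03 = 3.99 minutes

3.99 minutes


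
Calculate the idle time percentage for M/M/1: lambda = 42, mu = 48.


Idle fraction = (1 - rho) * 100 = (1 - 42/48) * 100 = 12.5%

12.5%


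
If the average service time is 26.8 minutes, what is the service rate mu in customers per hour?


mu = 60 / avg_service_time = 60 / 26.8 = 2.24 per hour

2.24 per hour


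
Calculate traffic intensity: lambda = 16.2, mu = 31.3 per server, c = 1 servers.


rho = lambda / (c * mu) = 16.2 / (1 * 31.3) = 0.5176

0.5176


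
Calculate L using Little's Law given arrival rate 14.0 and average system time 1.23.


L = lambda * W = 14.0 * 1.23 = 17.22

17.22


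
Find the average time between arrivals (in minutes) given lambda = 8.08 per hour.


Mean interarrival time = 60/lambda = 60/8.08 = 7.43 minutes

7.43 minutes


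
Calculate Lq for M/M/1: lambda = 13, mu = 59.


rho = 13/59; Lq = rho^2/(1-rho) = 0.06

0.06


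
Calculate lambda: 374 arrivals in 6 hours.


lambda = total arrivals / time = 374 / 6 = 62.33 per hour

62.33 per hour


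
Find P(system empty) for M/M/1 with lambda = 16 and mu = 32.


P0 = 1 - rho = 1 - 16/32 = 0.5

0.5


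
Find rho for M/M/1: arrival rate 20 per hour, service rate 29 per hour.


rho = lambda/mu = 20/29 = 0.6897

0.6897


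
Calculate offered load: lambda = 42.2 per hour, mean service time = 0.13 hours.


Offered load a = lambda * E[S] = 42.2 * 0.13 = 5.49 Erlangs

5.49 Erlangs


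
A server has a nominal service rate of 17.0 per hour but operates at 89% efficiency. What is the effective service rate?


Effective rate = mu * efficiency = 17.0 * 0.89 = 15.13 per hour

15.13 per hour


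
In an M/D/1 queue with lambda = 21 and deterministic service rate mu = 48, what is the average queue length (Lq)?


M/D/1: Lq = rho^2 / (2*(1-rho)) where rho = 21/48; Lq = 0.17

0.17


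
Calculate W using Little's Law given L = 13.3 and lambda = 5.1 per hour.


W = L / lambda = 13.3 / 5.1 = 2.6078 hours

2.6078 hours


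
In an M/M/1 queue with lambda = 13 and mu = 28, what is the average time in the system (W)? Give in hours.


W = 1/(mu - lambda) = 1/(28 - 13) = 0.0667 hours

0.0667 hours


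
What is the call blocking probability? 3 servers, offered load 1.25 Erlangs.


B(N,A) = (A^N/N!) / sum(A^k/k!, k=0..N) with N=3, A=1.25 = 0.097

0.097


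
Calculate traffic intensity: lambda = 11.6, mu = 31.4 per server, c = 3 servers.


rho = lambda / (c * mu) = 11.6 / (3 * 31.4) = 0.1231

0.1231


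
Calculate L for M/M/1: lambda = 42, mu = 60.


rho = 42/60; L = rho/(1-rho) = 2.33

2.33


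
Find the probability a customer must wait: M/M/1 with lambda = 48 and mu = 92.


P(wait) = rho = lambda/mu = 48/92 = 0.5217

0.5217


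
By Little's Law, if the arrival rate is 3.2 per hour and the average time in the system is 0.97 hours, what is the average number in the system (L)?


L = lambda * W = 3.2 * 0.97 = 3.1

3.1


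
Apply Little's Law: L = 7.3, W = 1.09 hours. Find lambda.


lambda = L / W = 7.3 / 1.09 = 6.7 per hour

6.7 per hour


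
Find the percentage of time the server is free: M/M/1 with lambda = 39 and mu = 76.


Idle fraction = (1 - rho) * 100 = (1 - 39/76) * 100 = 48.7%

48.7%


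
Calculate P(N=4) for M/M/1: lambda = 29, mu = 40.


rho = 29/40; P(n) = (1-rho)*rho^n = (1-29/40)*(29/40)^4 = 0.076

0.076


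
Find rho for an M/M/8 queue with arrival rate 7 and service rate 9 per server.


rho = lambda/(c*mu) = 7/(8*9) = 0.0972

0.0972


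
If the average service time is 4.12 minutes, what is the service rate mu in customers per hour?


mu = 60 / avg_service_time = 60 / 4.12 = 14.56 per hour

14.56 per hour


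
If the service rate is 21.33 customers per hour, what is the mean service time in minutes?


Mean service time = 60/mu = 60/21.33 = 2.81 minutes

2.81 minutes


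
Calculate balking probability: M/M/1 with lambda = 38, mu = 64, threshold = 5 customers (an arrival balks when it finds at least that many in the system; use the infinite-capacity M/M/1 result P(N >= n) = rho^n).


P(N >= 5) = rho^5 = (38/64)^5 = 0.0738

0.0738


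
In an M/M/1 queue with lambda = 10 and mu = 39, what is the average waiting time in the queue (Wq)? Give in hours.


rho = 10/39; Wq = rho/(mu - lambda) = 0.0088 hours

0.0088 hours


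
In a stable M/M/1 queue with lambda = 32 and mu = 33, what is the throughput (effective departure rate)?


For a stable queue (lambda < mu), throughput = lambda = 32 per hour

32 per hour


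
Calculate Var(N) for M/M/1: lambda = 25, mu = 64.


rho = 25/64; Var(N) = rho/(1-rho)^2 = 1.05

1.05


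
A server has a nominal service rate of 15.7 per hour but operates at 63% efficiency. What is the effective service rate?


Effective rate = mu * efficiency = 15.7 * 0.63 = 9.89 per hour

9.89 per hour


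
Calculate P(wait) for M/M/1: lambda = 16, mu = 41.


P(wait) = rho = lambda/mu = 16/41 = 0.3902

0.3902


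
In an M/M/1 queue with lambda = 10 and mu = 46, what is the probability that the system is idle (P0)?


P0 = 1 - rho = 1 - 10/46 = 0.7826

0.7826


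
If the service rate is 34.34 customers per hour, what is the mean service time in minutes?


Mean service time = 60/mu = 60/34.34 = 1.75 minutes

1.75 minutes


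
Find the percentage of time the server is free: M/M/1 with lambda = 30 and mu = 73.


Idle fraction = (1 - rho) * 100 = (1 - 30/73) * 100 = 58.9%

58.9%


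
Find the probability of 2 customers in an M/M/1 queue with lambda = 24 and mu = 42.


rho = 24/42; P(n) = (1-rho)*rho^n = (1-24/42)*(24/42)^2 = 0.1399

0.1399


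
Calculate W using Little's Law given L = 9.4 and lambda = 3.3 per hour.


W = L / lambda = 9.4 / 3.3 = 2.8485 hours

2.8485 hours


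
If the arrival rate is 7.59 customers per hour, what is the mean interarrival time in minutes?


Mean interarrival time = 60/lambda = 60/7.59 = 7.91 minutes

7.91 minutes


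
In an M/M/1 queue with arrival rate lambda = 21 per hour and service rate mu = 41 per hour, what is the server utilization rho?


rho = lambda/mu = 21/41 = 0.5122

0.5122


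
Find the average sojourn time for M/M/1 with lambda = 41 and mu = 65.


W = 1/(mu - lambda) = 1/(65 - 41) = 0.0417 hours

0.0417 hours


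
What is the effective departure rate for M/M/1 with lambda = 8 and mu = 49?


For a stable queue (lambda < mu), throughput = lambda = 8 per hour

8 per hour


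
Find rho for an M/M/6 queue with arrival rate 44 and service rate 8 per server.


rho = lambda/(c*mu) = 44/(6*8) = 0.9167

0.9167


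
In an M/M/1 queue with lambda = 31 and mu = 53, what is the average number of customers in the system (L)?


rho = 31/53; L = rho/(1-rho) = 1.41

1.41


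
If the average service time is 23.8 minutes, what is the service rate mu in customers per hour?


mu = 60 / avg_service_time = 60 / 23.8 = 2.52 per hour

2.52 per hour


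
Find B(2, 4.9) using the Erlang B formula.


B(N,A) = (A^N/N!) / sum(A^k/k!, k=0..N) with N=2, A=4.9 = 0.6705

0.6705


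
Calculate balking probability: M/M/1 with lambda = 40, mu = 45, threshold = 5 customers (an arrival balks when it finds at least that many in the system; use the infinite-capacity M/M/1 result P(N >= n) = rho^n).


P(N >= 5) = rho^5 = (40/45)^5 = 0.5549

0.5549


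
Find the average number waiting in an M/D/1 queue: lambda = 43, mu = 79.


M/D/1: Lq = rho^2 / (2*(1-rho)) where rho = 43/79; Lq = 0.33

0.33


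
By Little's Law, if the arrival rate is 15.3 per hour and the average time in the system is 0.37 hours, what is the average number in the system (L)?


L = lambda * W = 15.3 * 0.37 = 5.66

5.66


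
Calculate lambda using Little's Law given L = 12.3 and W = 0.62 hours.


lambda = L / W = 12.3 / 0.62 = 19.84 per hour

19.84 per hour


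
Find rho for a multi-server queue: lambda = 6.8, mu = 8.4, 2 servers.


rho = lambda / (c * mu) = 6.8 / (2 * 8.4) = 0.4048

0.4048


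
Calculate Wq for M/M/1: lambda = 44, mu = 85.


rho = 44/85; Wq = rho/(mu - lambda) = 0.0126 hours

0.0126 hours


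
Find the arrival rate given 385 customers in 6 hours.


lambda = total arrivals / time = 385 / 6 = 64.17 per hour

64.17 per hour


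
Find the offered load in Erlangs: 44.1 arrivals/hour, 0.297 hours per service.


Offered load a = lambda * E[S] = 44.1 * 0.297 = 13.1 Erlangs

13.1 Erlangs


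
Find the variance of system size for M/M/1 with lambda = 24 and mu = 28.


rho = 24/28; Var(N) = rho/(1-rho)^2 = 42.0

42.0


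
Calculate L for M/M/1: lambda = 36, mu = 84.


rho = 36/84; L = rho/(1-rho) = 0.75

0.75
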